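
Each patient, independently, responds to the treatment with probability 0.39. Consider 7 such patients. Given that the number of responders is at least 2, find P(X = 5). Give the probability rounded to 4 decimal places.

0.0852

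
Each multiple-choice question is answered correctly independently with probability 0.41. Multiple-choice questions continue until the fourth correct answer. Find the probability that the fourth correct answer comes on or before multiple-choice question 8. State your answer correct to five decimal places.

Finishing within 8 multiple-choice questions ⇔ at least 4 successes in the first 8. With X ~ Binomial(8, 0.41), P(Y ≤ 8) = 1 − P(X ≤ 3).
  k=0: C(8,0)·0.41^0·0.59^8 = 0.0146830
  k=1: C(8,1)·0.41^1·0.59^7 = 0.0816278
  k=2: C(8,2)·0.41^2·0.59^6 = 0.1985353
  k=3: C(8,3)·0.41^3·0.59^5 = 0.2759305
1 − 0.5707766 = 0.4292234

0.42922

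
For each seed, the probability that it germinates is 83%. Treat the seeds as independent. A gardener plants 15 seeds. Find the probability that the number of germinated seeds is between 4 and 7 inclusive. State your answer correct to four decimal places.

0.0014

X ~ Binomial(15, 0.83); P(4 ≤ X ≤ 7) = Σ C(15,k) p^k (1−p)^(15−k) over k:
  k=4: C(15,4)·0.83^4·0.17^11 = 0.000002
  k=5: C(15,5)·0.83^5·0.17^10 = 0.000024
  k=6: C(15,6)·0.83^6·0.17^9 = 0.000194
  k=7: C(15,7)·0.83^7·0.17^8 = 0.001218
Total = 0.001438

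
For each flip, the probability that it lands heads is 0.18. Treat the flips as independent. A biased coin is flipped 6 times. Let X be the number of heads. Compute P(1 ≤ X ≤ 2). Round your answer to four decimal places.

X ~ Binomial(6, 0.18); P(1 ≤ X ≤ 2) = Σ C(6,k) p^k (1−p)^(6−k) over k:
  k=1: C(6,1)·0.18^1·0.82^5 = 0.400399
  k=2: C(6,2)·0.18^2·0.82^4 = 0.219731
Total = 0.620130

0.6201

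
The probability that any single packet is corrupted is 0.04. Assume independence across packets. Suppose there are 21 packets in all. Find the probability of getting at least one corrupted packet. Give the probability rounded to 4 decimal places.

P(at least one) = 1 − P(none) = 1 − (1 − 0.04)^21
= 1 − 0.424322 = 0.575678

0.5757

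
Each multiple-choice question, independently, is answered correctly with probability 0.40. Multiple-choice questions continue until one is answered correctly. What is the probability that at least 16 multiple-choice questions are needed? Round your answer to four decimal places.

Y = number of multiple-choice questions to the first success; geometric, p = 0.40.
P(Y > 15) = P(first 15 all fail) = (1−p)^15 = 0.000470

0.0005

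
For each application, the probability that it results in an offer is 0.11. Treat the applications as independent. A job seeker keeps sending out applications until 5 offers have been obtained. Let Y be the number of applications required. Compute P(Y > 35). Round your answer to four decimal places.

0.6601

Needing more than 35 applications ⇔ fewer than 5 successes in the first 35. With X ~ Binomial(35, 0.11), P(Y > 35) = P(X ≤ 4).
  k=0: C(35,0)·0.11^0·0.89^35 = 0.016930
  k=1: C(35,1)·0.11^1·0.89^34 = 0.073235
  k=2: C(35,2)·0.11^2·0.89^33 = 0.153877
  k=3: C(35,3)·0.11^3·0.89^32 = 0.209203
  k=4: C(35,4)·0.11^4·0.89^31 = 0.206852
P(X ≤ 4) = 0.660097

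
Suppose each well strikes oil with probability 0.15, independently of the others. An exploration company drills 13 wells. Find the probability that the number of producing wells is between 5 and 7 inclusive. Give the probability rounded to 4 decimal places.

0.0340

X ~ Binomial(13, 0.15); P(5 ≤ X ≤ 7) = Σ C(13,k) p^k (1−p)^(13−k) over k:
  k=5: C(13,5)·0.15^5·0.85^8 = 0.026631
  k=6: C(13,6)·0.15^6·0.85^7 = 0.006266
  k=7: C(13,7)·0.15^7·0.85^6 = 0.001106
Total = 0.034003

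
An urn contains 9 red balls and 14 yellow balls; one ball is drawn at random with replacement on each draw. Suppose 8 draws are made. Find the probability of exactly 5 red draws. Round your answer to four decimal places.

0.1159

X ~ Binomial(n=8, p=0.391304).
P(X=5) = C(8,5) · p^5 · (1−p)^3
= 56 · 0.0091743 · 0.22553 = 0.115868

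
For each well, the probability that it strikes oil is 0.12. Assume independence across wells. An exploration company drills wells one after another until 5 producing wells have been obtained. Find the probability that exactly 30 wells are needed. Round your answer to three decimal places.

0.024

Y = trial on which the fifth success occurs; negative binomial, r=5, p=0.12.
P(Y=30) = C(29,4) · p^5 · (1−p)^25
= 23751 · 2.4883e-05 · 0.040932 = 0.02419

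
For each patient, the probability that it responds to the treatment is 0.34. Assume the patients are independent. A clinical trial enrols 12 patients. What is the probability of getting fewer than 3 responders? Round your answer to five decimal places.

X ~ Binomial(12, 0.34); P(X ≤ 2) = Σ C(12,k) p^k (1−p)^(12−k) over k:
  k=0: C(12,0)·0.34^0·0.66^12 = 0.0068317
  k=1: C(12,1)·0.34^1·0.66^11 = 0.0422322
  k=2: C(12,2)·0.34^2·0.66^10 = 0.1196578
Total = 0.1687217

0.16872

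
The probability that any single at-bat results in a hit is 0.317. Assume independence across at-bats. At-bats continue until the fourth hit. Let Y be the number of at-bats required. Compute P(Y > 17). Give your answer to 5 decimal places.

Needing more than 17 at-bats ⇔ fewer than 4 successes in the first 17. With X ~ Binomial(17, 0.317), P(Y > 17) = P(X ≤ 3).
  k=0: C(17,0)·0.317^0·0.683^17 = 0.0015316
  k=1: C(17,1)·0.317^1·0.683^16 = 0.0120848
  k=2: C(17,2)·0.317^2·0.683^15 = 0.0448712
  k=3: C(17,3)·0.317^3·0.683^14 = 0.1041302
P(X ≤ 3) = 0.1626178

0.16262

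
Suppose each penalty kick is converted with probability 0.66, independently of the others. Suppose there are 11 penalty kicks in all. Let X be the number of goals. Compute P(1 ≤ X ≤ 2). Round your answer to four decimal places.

X ~ Binomial(11, 0.66); P(1 ≤ X ≤ 2) = Σ C(11,k) p^k (1−p)^(11−k) over k:
  k=1: C(11,1)·0.66^1·0.34^10 = 0.000150
  k=2: C(11,2)·0.66^2·0.34^9 = 0.001455
Total = 0.001605

0.0016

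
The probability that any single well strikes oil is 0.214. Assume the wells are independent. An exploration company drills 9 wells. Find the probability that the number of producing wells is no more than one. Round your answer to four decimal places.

X ~ Binomial(9, 0.214); P(X ≤ 1) = Σ C(9,k) p^k (1−p)^(9−k) over k:
  k=0: C(9,0)·0.214^0·0.786^9 = 0.114499
  k=1: C(9,1)·0.214^1·0.786^8 = 0.280567
Total = 0.395066

0.3951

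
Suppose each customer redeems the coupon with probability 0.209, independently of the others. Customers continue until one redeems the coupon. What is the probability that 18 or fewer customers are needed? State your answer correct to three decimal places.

Y = number of customers to the first success; geometric, p = 0.209.
P(Y ≤ 18) = 1 − (1−p)^18 = 1 − 0.01470 = 0.98530

0.985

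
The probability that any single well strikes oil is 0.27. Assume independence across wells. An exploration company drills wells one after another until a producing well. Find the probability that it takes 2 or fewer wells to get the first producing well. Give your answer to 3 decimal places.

0.467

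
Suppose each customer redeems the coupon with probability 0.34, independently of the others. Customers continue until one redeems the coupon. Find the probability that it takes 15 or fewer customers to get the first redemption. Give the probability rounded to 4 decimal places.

0.9980

Y = number of customers to the first success; geometric, p = 0.34.
P(Y ≤ 15) = 1 − (1−p)^15 = 1 − 0.001964 = 0.998036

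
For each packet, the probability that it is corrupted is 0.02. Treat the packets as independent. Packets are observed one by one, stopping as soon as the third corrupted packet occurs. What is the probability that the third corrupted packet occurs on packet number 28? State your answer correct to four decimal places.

Y = trial on which the third success occurs; negative binomial, r=3, p=0.02.
P(Y=28) = C(27,2) · p^3 · (1−p)^25
= 351 · 8e-06 · 0.60346 = 0.001695

0.0017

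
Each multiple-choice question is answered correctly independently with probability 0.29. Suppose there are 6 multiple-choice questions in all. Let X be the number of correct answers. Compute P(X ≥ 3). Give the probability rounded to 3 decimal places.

0.237

X ~ Binomial(6, 0.29); P(X ≥ 3) = Σ C(6,k) p^k (1−p)^(6−k) over k:
  k=3: C(6,3)·0.29^3·0.71^3 = 0.17458
  k=4: C(6,4)·0.29^4·0.71^2 = 0.05348
  k=5: C(6,5)·0.29^5·0.71^1 = 0.00874
  k=6: C(6,6)·0.29^6·0.71^0 = 0.00059
Total = 0.23740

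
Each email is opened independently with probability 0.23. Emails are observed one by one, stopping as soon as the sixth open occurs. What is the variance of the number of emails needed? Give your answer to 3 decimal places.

87.335

Y = total emails until the sixth success; negative binomial with r=6, p=0.23.
Var(Y) = r(1−p)/p² = 6·0.77 / 0.23² = 87.33459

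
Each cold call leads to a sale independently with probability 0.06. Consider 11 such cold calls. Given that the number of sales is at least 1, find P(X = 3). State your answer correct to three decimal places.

0.044

X ~ Binomial(11, 0.06). Want P(X=3 | X≥1) = P(X=3) / P(X≥1).
P(X=3) = C(11,3)·0.06^3·0.94^8 = 0.02173
P(X≥1) = 1 − 0.50630 = 0.49370
Ratio = 0.02173 / 0.49370 = 0.04400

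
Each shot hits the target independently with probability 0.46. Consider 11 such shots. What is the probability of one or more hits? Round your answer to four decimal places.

P(at least one) = 1 − P(none) = 1 − (1 − 0.46)^11
= 1 − 0.001138 = 0.998862

0.9989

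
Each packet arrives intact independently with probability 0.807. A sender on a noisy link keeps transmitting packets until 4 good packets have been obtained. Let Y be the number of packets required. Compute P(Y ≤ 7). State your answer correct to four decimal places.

0.9705

Finishing within 7 packets ⇔ at least 4 successes in the first 7. With X ~ Binomial(7, 0.807), P(Y ≤ 7) = 1 − P(X ≤ 3).
  k=0: C(7,0)·0.807^0·0.193^7 = 0.000010
  k=1: C(7,1)·0.807^1·0.193^6 = 0.000292
  k=2: C(7,2)·0.807^2·0.193^5 = 0.003662
  k=3: C(7,3)·0.807^3·0.193^4 = 0.025522
1 − 0.029486 = 0.970514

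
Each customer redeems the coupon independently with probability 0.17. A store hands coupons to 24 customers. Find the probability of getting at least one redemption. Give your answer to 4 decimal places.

0.9886

P(at least one) = 1 − P(none) = 1 − (1 − 0.17)^24
= 1 − 0.011425 = 0.988575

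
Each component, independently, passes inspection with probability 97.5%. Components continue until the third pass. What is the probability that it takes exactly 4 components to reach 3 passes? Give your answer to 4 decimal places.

Y = trial on which the third success occurs; negative binomial, r=3, p=0.975.
P(Y=4) = C(3,2) · p^3 · (1−p)^1
= 3 · 0.92686 · 0.025 = 0.069514

0.0695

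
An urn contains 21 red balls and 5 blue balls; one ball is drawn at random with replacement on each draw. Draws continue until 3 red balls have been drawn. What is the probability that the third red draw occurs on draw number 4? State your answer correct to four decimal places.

0.3040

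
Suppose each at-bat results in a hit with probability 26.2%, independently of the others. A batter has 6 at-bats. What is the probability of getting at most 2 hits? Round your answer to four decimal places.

0.8111

X ~ Binomial(6, 0.262); P(X ≤ 2) = Σ C(6,k) p^k (1−p)^(6−k) over k:
  k=0: C(6,0)·0.262^0·0.738^6 = 0.161562
  k=1: C(6,1)·0.262^1·0.738^5 = 0.344139
  k=2: C(6,2)·0.262^2·0.738^4 = 0.305435
Total = 0.811136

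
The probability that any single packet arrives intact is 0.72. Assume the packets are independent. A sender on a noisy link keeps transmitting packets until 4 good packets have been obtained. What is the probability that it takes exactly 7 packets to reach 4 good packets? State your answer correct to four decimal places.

Y = trial on which the fourth success occurs; negative binomial, r=4, p=0.72.
P(Y=7) = C(6,3) · p^4 · (1−p)^3
= 20 · 0.26874 · 0.021952 = 0.117987

0.1180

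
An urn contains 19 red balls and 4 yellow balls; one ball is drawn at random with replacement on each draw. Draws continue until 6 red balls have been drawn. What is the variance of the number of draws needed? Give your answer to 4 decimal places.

1.5291

Y = total draws until the sixth success; negative binomial with r=6, p=0.826087.
Var(Y) = r(1−p)/p² = 6·0.173913 / 0.826087² = 1.529086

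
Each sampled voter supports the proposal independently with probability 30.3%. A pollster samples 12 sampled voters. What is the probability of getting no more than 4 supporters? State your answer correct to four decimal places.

X ~ Binomial(12, 0.303); P(X ≤ 4) = Σ C(12,k) p^k (1−p)^(12−k) over k:
  k=0: C(12,0)·0.303^0·0.697^12 = 0.013146
  k=1: C(12,1)·0.303^1·0.697^11 = 0.068578
  k=2: C(12,2)·0.303^2·0.697^10 = 0.163967
  k=3: C(12,3)·0.303^3·0.697^9 = 0.237600
  k=4: C(12,4)·0.303^4·0.697^8 = 0.232401
Total = 0.715692

0.7157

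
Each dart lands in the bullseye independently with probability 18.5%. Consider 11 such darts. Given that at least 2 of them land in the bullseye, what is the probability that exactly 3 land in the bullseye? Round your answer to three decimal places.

0.322

X ~ Binomial(11, 0.185). Want P(X=3 | X≥2) = P(X=3) / P(X≥2).
P(X=3) = C(11,3)·0.185^3·0.815^8 = 0.20336
P(X≥2) = 1 − 0.10537 − 0.26311 = 0.63151
Ratio = 0.20336 / 0.63151 = 0.32202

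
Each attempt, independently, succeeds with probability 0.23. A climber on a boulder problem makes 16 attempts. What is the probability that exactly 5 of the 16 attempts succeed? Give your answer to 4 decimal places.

0.1586

X ~ Binomial(n=16, p=0.23).
P(X=5) = C(16,5) · p^5 · (1−p)^11
= 4368 · 0.00064363 · 0.056415 = 0.158606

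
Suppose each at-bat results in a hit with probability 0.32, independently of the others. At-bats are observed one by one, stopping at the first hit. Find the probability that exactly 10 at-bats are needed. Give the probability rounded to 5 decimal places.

Geometric (trials to first success), p = 0.32.
P(Y = 10) = (1−p)^9 · p = 0.031087 · 0.32 = 0.0099479

0.00995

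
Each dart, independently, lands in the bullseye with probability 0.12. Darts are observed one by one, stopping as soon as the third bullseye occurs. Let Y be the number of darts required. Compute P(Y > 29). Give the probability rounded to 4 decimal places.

Needing more than 29 darts ⇔ fewer than 3 successes in the first 29. With X ~ Binomial(29, 0.12), P(Y > 29) = P(X ≤ 2).
  k=0: C(29,0)·0.12^0·0.88^29 = 0.024547
  k=1: C(29,1)·0.12^1·0.88^28 = 0.097072
  k=2: C(29,2)·0.12^2·0.88^27 = 0.185319
P(X ≤ 2) = 0.306938

0.3069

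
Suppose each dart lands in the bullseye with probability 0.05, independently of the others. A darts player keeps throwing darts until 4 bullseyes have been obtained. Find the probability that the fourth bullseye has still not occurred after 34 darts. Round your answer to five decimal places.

Needing more than 34 darts ⇔ fewer than 4 successes in the first 34. With X ~ Binomial(34, 0.05), P(Y > 34) = P(X ≤ 3).
  k=0: C(34,0)·0.05^0·0.95^34 = 0.1748246
  k=1: C(34,1)·0.05^1·0.95^33 = 0.3128440
  k=2: C(34,2)·0.05^2·0.95^32 = 0.2716804
  k=3: C(34,3)·0.05^3·0.95^31 = 0.1525223
P(X ≤ 3) = 0.9118713

0.91187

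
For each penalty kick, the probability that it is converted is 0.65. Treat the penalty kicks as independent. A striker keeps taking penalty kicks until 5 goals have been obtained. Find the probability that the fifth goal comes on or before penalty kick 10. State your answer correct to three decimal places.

Finishing within 10 penalty kicks ⇔ at least 5 successes in the first 10. With X ~ Binomial(10, 0.65), P(Y ≤ 10) = 1 − P(X ≤ 4).
  k=0: C(10,0)·0.65^0·0.35^10 = 0.00003
  k=1: C(10,1)·0.65^1·0.35^9 = 0.00051
  k=2: C(10,2)·0.65^2·0.35^8 = 0.00428
  k=3: C(10,3)·0.65^3·0.35^7 = 0.02120
  k=4: C(10,4)·0.65^4·0.35^6 = 0.06891
1 − 0.09493 = 0.90507

0.905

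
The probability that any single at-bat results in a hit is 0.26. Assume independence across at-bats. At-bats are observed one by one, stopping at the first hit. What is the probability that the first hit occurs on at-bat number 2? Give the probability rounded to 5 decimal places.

0.19240

Geometric (trials to first success), p = 0.26.
P(Y = 2) = (1−p)^1 · p = 0.74 · 0.26 = 0.1924000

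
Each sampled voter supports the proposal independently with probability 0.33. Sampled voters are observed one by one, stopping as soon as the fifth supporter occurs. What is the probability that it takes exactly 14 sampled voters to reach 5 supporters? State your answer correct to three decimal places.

Y = trial on which the fifth success occurs; negative binomial, r=5, p=0.33.
P(Y=14) = C(13,4) · p^5 · (1−p)^9
= 715 · 0.0039135 · 0.027207 = 0.07613

0.076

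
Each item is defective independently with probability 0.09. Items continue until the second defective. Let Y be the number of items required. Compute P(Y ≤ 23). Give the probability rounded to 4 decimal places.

0.6258

Finishing within 23 items ⇔ at least 2 successes in the first 23. With X ~ Binomial(23, 0.09), P(Y ≤ 23) = 1 − P(X ≤ 1).
  k=0: C(23,0)·0.09^0·0.91^23 = 0.114275
  k=1: C(23,1)·0.09^1·0.91^22 = 0.259945
1 − 0.374220 = 0.625780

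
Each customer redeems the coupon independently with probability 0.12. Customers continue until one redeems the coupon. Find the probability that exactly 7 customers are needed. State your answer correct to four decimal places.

0.0557

Geometric (trials to first success), p = 0.12.
P(Y = 7) = (1−p)^6 · p = 0.4644 · 0.12 = 0.055728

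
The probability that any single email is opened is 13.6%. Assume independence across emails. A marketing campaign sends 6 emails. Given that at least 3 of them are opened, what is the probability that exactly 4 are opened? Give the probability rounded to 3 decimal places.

X ~ Binomial(6, 0.136). Want P(X=4 | X≥3) = P(X=4) / P(X≥3).
P(X=4) = C(6,4)·0.136^4·0.864^2 = 0.00383
P(X≥3) = 1 − 0.41599 − 0.39288 − 0.15461 = 0.03653
Ratio = 0.00383 / 0.03653 = 0.10487

0.105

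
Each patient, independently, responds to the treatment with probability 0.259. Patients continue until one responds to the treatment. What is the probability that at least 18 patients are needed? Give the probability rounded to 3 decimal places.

Y = number of patients to the first success; geometric, p = 0.259.
P(Y > 17) = P(first 17 all fail) = (1−p)^17 = 0.00612

0.006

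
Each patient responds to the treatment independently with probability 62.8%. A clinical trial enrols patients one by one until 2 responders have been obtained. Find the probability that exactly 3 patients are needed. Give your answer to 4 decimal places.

0.2934

Y = trial on which the second success occurs; negative binomial, r=2, p=0.628.
P(Y=3) = C(2,1) · p^2 · (1−p)^1
= 2 · 0.39438 · 0.372 = 0.293422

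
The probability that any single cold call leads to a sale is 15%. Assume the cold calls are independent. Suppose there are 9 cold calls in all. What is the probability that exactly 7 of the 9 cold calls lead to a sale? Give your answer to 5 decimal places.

0.00004

X ~ Binomial(n=9, p=0.15).
P(X=7) = C(9,7) · p^7 · (1−p)^2
= 36 · 1.7086e-06 · 0.7225 = 0.0000444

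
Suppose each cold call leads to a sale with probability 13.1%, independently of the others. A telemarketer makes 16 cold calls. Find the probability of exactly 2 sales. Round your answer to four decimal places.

0.2884

X ~ Binomial(n=16, p=0.131).
P(X=2) = C(16,2) · p^2 · (1−p)^14
= 120 · 0.017161 · 0.14005 = 0.288404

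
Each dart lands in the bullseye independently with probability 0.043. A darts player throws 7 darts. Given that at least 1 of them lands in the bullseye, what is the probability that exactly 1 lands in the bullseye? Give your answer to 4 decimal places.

0.8731

X ~ Binomial(7, 0.043). Want P(X=1 | X≥1) = P(X=1) / P(X≥1).
P(X=1) = C(7,1)·0.043^1·0.957^6 = 0.231227
P(X≥1) = 1 − 0.735163 = 0.264837
Ratio = 0.231227 / 0.264837 = 0.873090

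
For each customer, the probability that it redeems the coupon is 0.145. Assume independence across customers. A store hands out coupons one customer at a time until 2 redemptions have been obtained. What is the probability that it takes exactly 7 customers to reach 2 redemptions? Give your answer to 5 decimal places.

0.05764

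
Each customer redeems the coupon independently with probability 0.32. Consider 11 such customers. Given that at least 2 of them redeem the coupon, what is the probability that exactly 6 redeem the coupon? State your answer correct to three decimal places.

0.079

X ~ Binomial(11, 0.32). Want P(X=6 | X≥2) = P(X=6) / P(X≥2).
P(X=6) = C(11,6)·0.32^6·0.68^5 = 0.07213
P(X≥2) = 1 − 0.01437 − 0.07441 = 0.91122
Ratio = 0.07213 / 0.91122 = 0.07915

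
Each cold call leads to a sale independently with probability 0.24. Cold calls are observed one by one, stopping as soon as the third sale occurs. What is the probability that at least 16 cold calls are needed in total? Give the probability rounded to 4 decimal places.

Needing more than 15 cold calls ⇔ fewer than 3 successes in the first 15. With X ~ Binomial(15, 0.24), P(Y > 15) = P(X ≤ 2).
  k=0: C(15,0)·0.24^0·0.76^15 = 0.016301
  k=1: C(15,1)·0.24^1·0.76^14 = 0.077213
  k=2: C(15,2)·0.24^2·0.76^13 = 0.170682
P(X ≤ 2) = 0.264196

0.2642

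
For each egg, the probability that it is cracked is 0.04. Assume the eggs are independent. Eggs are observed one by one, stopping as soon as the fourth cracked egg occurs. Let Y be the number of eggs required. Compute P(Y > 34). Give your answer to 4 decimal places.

0.9543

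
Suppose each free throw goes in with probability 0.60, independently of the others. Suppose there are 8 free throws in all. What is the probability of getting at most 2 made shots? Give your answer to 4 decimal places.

X ~ Binomial(8, 0.60); P(X ≤ 2) = Σ C(8,k) p^k (1−p)^(8−k) over k:
  k=0: C(8,0)·0.60^0·0.40^8 = 0.000655
  k=1: C(8,1)·0.60^1·0.40^7 = 0.007864
  k=2: C(8,2)·0.60^2·0.40^6 = 0.041288
Total = 0.049807

0.0498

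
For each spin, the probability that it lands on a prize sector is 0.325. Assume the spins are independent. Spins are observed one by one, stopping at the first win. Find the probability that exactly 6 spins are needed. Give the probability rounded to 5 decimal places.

Geometric (trials to first success), p = 0.325.
P(Y = 6) = (1−p)^5 · p = 0.14013 · 0.325 = 0.0455410

0.04554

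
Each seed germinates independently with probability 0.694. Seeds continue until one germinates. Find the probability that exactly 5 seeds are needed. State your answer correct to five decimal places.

0.00608

Geometric (trials to first success), p = 0.694.
P(Y = 5) = (1−p)^4 · p = 0.0087677 · 0.694 = 0.0060848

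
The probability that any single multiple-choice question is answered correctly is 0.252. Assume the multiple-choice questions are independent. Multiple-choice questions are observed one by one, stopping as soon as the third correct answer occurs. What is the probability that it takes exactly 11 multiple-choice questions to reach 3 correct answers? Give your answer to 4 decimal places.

0.0706

Y = trial on which the third success occurs; negative binomial, r=3, p=0.252.
P(Y=11) = C(10,2) · p^3 · (1−p)^8
= 45 · 0.016003 · 0.097997 = 0.070571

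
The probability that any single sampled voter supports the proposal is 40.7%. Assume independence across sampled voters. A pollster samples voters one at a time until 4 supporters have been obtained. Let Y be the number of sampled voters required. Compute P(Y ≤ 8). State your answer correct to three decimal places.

Finishing within 8 sampled voters ⇔ at least 4 successes in the first 8. With X ~ Binomial(8, 0.407), P(Y ≤ 8) = 1 − P(X ≤ 3).
  k=0: C(8,0)·0.407^0·0.593^8 = 0.01529
  k=1: C(8,1)·0.407^1·0.593^7 = 0.08396
  k=2: C(8,2)·0.407^2·0.593^6 = 0.20169
  k=3: C(8,3)·0.407^3·0.593^5 = 0.27685
1 − 0.57779 = 0.42221

0.422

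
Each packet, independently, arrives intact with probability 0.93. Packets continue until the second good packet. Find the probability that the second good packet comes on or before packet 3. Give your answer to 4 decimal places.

Finishing within 3 packets ⇔ at least 2 successes in the first 3. With X ~ Binomial(3, 0.93), P(Y ≤ 3) = 1 − P(X ≤ 1).
  k=0: C(3,0)·0.93^0·0.07^3 = 0.000343
  k=1: C(3,1)·0.93^1·0.07^2 = 0.013671
1 − 0.014014 = 0.985986

0.9860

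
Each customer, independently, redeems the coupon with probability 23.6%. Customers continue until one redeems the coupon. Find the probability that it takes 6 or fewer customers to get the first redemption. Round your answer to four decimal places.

Y = number of customers to the first success; geometric, p = 0.236.
P(Y ≤ 6) = 1 − (1−p)^6 = 1 − 0.198866 = 0.801134

0.8011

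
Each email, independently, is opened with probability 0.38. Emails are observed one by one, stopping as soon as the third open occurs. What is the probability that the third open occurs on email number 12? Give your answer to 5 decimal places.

Y = trial on which the third success occurs; negative binomial, r=3, p=0.38.
P(Y=12) = C(11,2) · p^3 · (1−p)^9
= 55 · 0.054872 · 0.013537 = 0.0408544

0.04085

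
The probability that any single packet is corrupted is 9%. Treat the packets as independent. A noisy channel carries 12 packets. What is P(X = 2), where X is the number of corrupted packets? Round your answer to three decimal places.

0.208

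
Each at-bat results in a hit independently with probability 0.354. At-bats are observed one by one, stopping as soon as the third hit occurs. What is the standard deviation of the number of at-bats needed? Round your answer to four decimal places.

3.9325

Y = total at-bats until the third success; negative binomial with r=3, p=0.354.
SD(Y) = √[r(1−p)/p²] = √(15.464905) = 3.932544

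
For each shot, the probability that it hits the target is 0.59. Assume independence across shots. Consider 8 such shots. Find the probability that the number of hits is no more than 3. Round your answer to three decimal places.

0.190

X ~ Binomial(8, 0.59); P(X ≤ 3) = Σ C(8,k) p^k (1−p)^(8−k) over k:
  k=0: C(8,0)·0.59^0·0.41^8 = 0.00080
  k=1: C(8,1)·0.59^1·0.41^7 = 0.00919
  k=2: C(8,2)·0.59^2·0.41^6 = 0.04630
  k=3: C(8,3)·0.59^3·0.41^5 = 0.13325
Total = 0.18954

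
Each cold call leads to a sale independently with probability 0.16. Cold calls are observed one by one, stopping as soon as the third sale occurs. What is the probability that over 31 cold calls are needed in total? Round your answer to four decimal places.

Needing more than 31 cold calls ⇔ fewer than 3 successes in the first 31. With X ~ Binomial(31, 0.16), P(Y > 31) = P(X ≤ 2).
  k=0: C(31,0)·0.16^0·0.84^31 = 0.004494
  k=1: C(31,1)·0.16^1·0.84^30 = 0.026538
  k=2: C(31,2)·0.16^2·0.84^29 = 0.075821
P(X ≤ 2) = 0.106853

0.1069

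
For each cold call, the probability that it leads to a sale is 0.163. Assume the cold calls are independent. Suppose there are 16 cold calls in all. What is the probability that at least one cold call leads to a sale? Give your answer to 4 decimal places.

P(at least one) = 1 − P(none) = 1 − (1 − 0.163)^16
= 1 − 0.058024 = 0.941976

0.9420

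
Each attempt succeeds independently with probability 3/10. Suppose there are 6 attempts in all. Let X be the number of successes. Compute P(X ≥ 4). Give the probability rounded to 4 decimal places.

0.0705

X ~ Binomial(6, 0.30); P(X ≥ 4) = Σ C(6,k) p^k (1−p)^(6−k) over k:
  k=4: C(6,4)·0.30^4·0.70^2 = 0.059535
  k=5: C(6,5)·0.30^5·0.70^1 = 0.010206
  k=6: C(6,6)·0.30^6·0.70^0 = 0.000729
Total = 0.070470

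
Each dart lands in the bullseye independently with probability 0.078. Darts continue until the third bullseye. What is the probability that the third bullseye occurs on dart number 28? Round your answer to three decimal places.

Y = trial on which the third success occurs; negative binomial, r=3, p=0.078.
P(Y=28) = C(27,2) · p^3 · (1−p)^25
= 351 · 0.00047455 · 0.1313 = 0.02187

0.022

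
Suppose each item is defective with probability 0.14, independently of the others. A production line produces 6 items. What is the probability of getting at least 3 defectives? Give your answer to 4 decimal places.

X ~ Binomial(6, 0.14); P(X ≥ 3) = Σ C(6,k) p^k (1−p)^(6−k) over k:
  k=3: C(6,3)·0.14^3·0.86^3 = 0.034907
  k=4: C(6,4)·0.14^4·0.86^2 = 0.004262
  k=5: C(6,5)·0.14^5·0.86^1 = 0.000278
  k=6: C(6,6)·0.14^6·0.86^0 = 0.000008
Total = 0.039454

0.0395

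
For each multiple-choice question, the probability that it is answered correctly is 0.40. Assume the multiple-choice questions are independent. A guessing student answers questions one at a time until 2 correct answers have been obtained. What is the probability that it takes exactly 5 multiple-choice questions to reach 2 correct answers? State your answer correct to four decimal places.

Y = trial on which the second success occurs; negative binomial, r=2, p=0.40.
P(Y=5) = C(4,1) · p^2 · (1−p)^3
= 4 · 0.16 · 0.216 = 0.138240

0.1382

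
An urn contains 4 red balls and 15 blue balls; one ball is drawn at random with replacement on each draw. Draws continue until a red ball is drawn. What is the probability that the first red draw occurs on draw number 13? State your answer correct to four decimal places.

0.0123

Geometric (trials to first success), p = 0.210526.
P(Y = 13) = (1−p)^12 · p = 0.058621 · 0.210526 = 0.012341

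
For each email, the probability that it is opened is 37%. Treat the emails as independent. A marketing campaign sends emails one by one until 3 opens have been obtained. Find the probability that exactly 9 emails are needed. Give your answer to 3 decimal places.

Y = trial on which the third success occurs; negative binomial, r=3, p=0.37.
P(Y=9) = C(8,2) · p^3 · (1−p)^6
= 28 · 0.050653 · 0.062524 = 0.08868

0.089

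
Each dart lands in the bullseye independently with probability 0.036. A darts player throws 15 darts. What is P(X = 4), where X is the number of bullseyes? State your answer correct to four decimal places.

0.0015

X ~ Binomial(n=15, p=0.036).
P(X=4) = C(15,4) · p^4 · (1−p)^11
= 1365 · 1.6796e-06 · 0.66811 = 0.001532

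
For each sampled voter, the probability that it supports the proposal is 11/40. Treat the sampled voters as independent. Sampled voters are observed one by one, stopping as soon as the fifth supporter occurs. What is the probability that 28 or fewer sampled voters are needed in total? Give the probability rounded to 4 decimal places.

0.9178

Finishing within 28 sampled voters ⇔ at least 5 successes in the first 28. With X ~ Binomial(28, 0.275), P(Y ≤ 28) = 1 − P(X ≤ 4).
  k=0: C(28,0)·0.275^0·0.725^28 = 0.000123
  k=1: C(28,1)·0.275^1·0.725^27 = 0.001305
  k=2: C(28,2)·0.275^2·0.725^26 = 0.006683
  k=3: C(28,3)·0.275^3·0.725^25 = 0.021968
  k=4: C(28,4)·0.275^4·0.725^24 = 0.052080
1 − 0.082158 = 0.917842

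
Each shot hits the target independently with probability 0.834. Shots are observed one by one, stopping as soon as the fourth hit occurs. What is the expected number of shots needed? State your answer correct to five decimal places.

4.79616

Y = total shots until the fourth success; negative binomial with r=4, p=0.834.
E[Y] = r / p = 4 / 0.834 = 4.7961631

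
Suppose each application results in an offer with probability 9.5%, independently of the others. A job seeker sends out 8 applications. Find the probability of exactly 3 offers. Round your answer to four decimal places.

X ~ Binomial(n=8, p=0.095).
P(X=3) = C(8,3) · p^3 · (1−p)^5
= 56 · 0.00085737 · 0.60708 = 0.029148

0.0291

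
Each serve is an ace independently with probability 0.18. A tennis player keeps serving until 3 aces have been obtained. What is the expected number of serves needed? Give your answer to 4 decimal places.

Y = total serves until the third success; negative binomial with r=3, p=0.18.
E[Y] = r / p = 3 / 0.18 = 16.666667

16.6667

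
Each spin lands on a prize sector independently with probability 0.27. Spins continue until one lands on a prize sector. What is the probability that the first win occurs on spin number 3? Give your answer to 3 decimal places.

0.144

Geometric (trials to first success), p = 0.27.
P(Y = 3) = (1−p)^2 · p = 0.5329 · 0.27 = 0.14388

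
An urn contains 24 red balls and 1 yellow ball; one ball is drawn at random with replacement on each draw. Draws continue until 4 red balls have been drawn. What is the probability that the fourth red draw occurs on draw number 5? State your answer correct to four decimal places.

Y = trial on which the fourth success occurs; negative binomial, r=4, p=0.96.
P(Y=5) = C(4,3) · p^4 · (1−p)^1
= 4 · 0.84935 · 0.04 = 0.135895

0.1359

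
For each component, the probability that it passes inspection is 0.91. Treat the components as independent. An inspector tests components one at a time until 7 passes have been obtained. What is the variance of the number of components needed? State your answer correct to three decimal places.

Y = total components until the seventh success; negative binomial with r=7, p=0.91.
Var(Y) = r(1−p)/p² = 7·0.09 / 0.91² = 0.76078

0.761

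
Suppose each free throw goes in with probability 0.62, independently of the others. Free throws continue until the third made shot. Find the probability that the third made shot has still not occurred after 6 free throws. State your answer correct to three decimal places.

0.153

Needing more than 6 free throws ⇔ fewer than 3 successes in the first 6. With X ~ Binomial(6, 0.62), P(Y > 6) = P(X ≤ 2).
  k=0: C(6,0)·0.62^0·0.38^6 = 0.00301
  k=1: C(6,1)·0.62^1·0.38^5 = 0.02948
  k=2: C(6,2)·0.62^2·0.38^4 = 0.12023
P(X ≤ 2) = 0.15272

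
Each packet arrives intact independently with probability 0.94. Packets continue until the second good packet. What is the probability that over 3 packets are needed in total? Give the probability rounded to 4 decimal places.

0.0104

Needing more than 3 packets ⇔ fewer than 2 successes in the first 3. With X ~ Binomial(3, 0.94), P(Y > 3) = P(X ≤ 1).
  k=0: C(3,0)·0.94^0·0.06^3 = 0.000216
  k=1: C(3,1)·0.94^1·0.06^2 = 0.010152
P(X ≤ 1) = 0.010368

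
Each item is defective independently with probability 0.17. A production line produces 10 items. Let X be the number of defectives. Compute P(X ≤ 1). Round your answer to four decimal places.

0.4730

X ~ Binomial(10, 0.17); P(X ≤ 1) = Σ C(10,k) p^k (1−p)^(10−k) over k:
  k=0: C(10,0)·0.17^0·0.83^10 = 0.155160
  k=1: C(10,1)·0.17^1·0.83^9 = 0.317798
Total = 0.472959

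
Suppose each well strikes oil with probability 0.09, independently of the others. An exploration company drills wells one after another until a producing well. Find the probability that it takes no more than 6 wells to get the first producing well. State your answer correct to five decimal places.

Y = number of wells to the first success; geometric, p = 0.09.
P(Y ≤ 6) = 1 − (1−p)^6 = 1 − 0.5678693 = 0.4321307

0.43213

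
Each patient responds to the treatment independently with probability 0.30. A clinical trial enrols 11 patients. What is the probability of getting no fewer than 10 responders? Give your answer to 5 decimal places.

0.00005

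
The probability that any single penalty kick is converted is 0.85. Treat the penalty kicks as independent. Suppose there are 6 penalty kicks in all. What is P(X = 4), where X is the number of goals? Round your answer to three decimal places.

X ~ Binomial(n=6, p=0.85).
P(X=4) = C(6,4) · p^4 · (1−p)^2
= 15 · 0.52201 · 0.0225 = 0.17618

0.176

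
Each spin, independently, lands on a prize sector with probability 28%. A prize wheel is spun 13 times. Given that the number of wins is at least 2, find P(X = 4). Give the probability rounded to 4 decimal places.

0.2496

X ~ Binomial(13, 0.28). Want P(X=4 | X≥2) = P(X=4) / P(X≥2).
P(X=4) = C(13,4)·0.28^4·0.72^9 = 0.228523
P(X≥2) = 1 − 0.013974 − 0.070647 = 0.915379
Ratio = 0.228523 / 0.915379 = 0.249649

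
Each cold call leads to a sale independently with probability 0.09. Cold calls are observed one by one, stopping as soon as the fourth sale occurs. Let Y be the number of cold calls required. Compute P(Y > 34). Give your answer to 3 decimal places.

0.633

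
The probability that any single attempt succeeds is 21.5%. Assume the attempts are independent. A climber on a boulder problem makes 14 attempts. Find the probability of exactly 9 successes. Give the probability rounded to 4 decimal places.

X ~ Binomial(n=14, p=0.215).
P(X=9) = C(14,9) · p^9 · (1−p)^5
= 2002 · 9.8163e-07 · 0.29809 = 0.000586

0.0006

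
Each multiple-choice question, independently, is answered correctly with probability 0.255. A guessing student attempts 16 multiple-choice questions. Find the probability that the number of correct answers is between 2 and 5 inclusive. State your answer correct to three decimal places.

X ~ Binomial(16, 0.255); P(2 ≤ X ≤ 5) = Σ C(16,k) p^k (1−p)^(16−k) over k:
  k=2: C(16,2)·0.255^2·0.745^14 = 0.12660
  k=3: C(16,3)·0.255^3·0.745^13 = 0.20223
  k=4: C(16,4)·0.255^4·0.745^12 = 0.22496
  k=5: C(16,5)·0.255^5·0.745^11 = 0.18480
Total = 0.73859

0.739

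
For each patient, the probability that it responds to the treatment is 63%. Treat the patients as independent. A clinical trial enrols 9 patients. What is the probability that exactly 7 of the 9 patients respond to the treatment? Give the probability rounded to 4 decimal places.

0.1941

X ~ Binomial(n=9, p=0.63).
P(X=7) = C(9,7) · p^7 · (1−p)^2
= 36 · 0.03939 · 0.1369 = 0.194129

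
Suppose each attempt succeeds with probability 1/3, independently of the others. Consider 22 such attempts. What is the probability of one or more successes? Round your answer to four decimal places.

P(at least one) = 1 − P(none) = 1 − (1 − 0.333333)^22
= 1 − 0.000134 = 0.999866

0.9999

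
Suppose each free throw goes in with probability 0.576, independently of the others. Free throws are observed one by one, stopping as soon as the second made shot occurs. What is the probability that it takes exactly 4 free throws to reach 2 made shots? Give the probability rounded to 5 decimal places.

0.17894

Y = trial on which the second success occurs; negative binomial, r=2, p=0.576.
P(Y=4) = C(3,1) · p^2 · (1−p)^2
= 3 · 0.33178 · 0.17978 = 0.1789361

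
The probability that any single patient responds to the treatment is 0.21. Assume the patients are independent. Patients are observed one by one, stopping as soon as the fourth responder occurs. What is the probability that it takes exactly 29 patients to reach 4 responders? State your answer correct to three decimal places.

Y = trial on which the fourth success occurs; negative binomial, r=4, p=0.21.
P(Y=29) = C(28,3) · p^4 · (1−p)^25
= 3276 · 0.0019448 · 0.0027585 = 0.01758

0.018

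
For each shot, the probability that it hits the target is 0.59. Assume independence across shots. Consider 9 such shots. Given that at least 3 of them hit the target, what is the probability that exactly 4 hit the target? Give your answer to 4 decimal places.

X ~ Binomial(9, 0.59). Want P(X=4 | X≥3) = P(X=4) / P(X≥3).
P(X=4) = C(9,4)·0.59^4·0.41^5 = 0.176888
P(X≥3) = 1 − 0.000327 − 0.004240 − 0.024406 = 0.971027
Ratio = 0.176888 / 0.971027 = 0.182166

0.1822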